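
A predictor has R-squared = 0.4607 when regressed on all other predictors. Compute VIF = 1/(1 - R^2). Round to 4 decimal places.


Using VIF = 1/(1 - R^2_j):
1 - 0.4607 = 0.5393.
VIF = 1.8543.

1.8543


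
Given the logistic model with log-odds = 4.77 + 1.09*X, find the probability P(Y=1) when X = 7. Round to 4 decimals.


Linear predictor: z = 4.77 + 1.09 * 7 = 12.4000.
P = 1/(1 + exp(-12.4000)) = 1/(1 + 0.0000) = 1.0000.

1.0000


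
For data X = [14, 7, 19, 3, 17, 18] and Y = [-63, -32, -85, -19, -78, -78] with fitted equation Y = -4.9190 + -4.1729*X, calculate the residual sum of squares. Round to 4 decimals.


For each point, residual = actual - predicted.
Residuals: [0.3396, 2.1293, -0.7959, -1.5623, -2.1417, 2.0312].
Sum of squared residuals = 16.4361.

16.4361


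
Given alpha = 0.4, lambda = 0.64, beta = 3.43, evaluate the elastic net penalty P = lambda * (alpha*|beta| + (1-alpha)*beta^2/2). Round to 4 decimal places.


Compute:
L1 = 0.4 * 3.43 = 1.3720.
L2 = 0.6 * 3.43^2 / 2 = 3.5295.
Penalty = 0.64 * (1.3720 + 3.5295) = 3.1369.

3.1369


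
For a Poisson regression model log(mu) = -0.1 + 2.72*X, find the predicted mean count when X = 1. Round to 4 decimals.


eta = -0.1 + 2.72 * 1 = 2.6200.
mu = exp(2.6200) = 13.7357.

13.7357


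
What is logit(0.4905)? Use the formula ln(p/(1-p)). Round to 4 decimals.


1 - p = 0.5095.
p/(1-p) = 0.9627.
logit = ln(0.9627) = -0.0380.

-0.0380


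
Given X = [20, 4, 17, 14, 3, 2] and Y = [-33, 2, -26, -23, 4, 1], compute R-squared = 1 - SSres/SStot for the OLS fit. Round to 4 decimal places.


Fit the OLS line: b0 = 8.2643, b1 = -2.0764.
SSres = 23.6656.
SStot = 1377.5000.
R^2 = 1 - 23.6656/1377.5000 = 0.9828.

0.9828


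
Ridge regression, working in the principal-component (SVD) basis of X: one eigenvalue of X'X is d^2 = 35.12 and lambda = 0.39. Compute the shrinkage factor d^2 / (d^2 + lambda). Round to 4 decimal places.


Denominator = d^2 + lambda = 35.12 + 0.39 = 35.5100.
Shrinkage = 35.12 / 35.5100 = 0.9890.

0.9890


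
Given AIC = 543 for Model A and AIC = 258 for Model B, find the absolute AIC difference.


|AIC_A - AIC_B| = |543 - 258| = 285.
Model B is preferred (lower AIC).

285


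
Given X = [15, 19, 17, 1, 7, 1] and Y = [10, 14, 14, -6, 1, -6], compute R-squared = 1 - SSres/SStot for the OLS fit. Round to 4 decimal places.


The fitted line is Y = -7.1258 + 1.1626*X.
SSres = 2.8834, SStot = 443.5000.
R^2 = 1 - SSres/SStot = 0.9935.

0.9935


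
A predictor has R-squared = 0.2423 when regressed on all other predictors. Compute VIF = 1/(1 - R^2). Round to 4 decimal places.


Denominator: 1 - 0.2423 = 0.7577.
VIF = 1 / 0.7577 = 1.3198.

1.3198


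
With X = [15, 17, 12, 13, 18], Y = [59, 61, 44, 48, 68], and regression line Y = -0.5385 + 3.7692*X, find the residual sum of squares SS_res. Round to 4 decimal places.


Predicted values from Y = -0.5385 + 3.7692*X.
Residuals: [3.0005, -2.5379, -0.6919, -0.4611, 0.6929].
SSres = 16.6154.

16.6154


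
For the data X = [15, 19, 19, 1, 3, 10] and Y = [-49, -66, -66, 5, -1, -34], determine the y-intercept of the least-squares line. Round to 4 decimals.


The slope is b1 = -3.9660.
Sample means are xbar = 11.1667 and ybar = -35.1667.
Intercept: b0 = -35.1667 - (-3.9660)(11.1667) = 9.1203.

9.1203


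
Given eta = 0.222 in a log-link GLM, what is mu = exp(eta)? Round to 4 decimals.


Apply the inverse link:
mu = e^0.222 = 1.2486.

1.2486


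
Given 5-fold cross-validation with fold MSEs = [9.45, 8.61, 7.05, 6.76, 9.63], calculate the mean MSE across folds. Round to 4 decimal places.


Total MSE across folds = 41.5000.
CV-MSE = 41.5000/5 = 8.3000.

8.3000


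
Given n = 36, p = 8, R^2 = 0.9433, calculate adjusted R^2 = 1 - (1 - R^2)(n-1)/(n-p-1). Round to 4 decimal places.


Adjusted R^2 = 1 - (1 - R^2) * (n-1)/(n-p-1).
(1 - R^2) = 0.0567.
(n-1)/(n-p-1) = 35/27.
(1 - R^2) * (n-1) = 0.0567 * 35 = 1.9845.
Divide by (n-p-1): 1.9845 / 27 = 0.0735.
Adj R^2 = 1 - 0.0735 = 0.9265.

0.9265


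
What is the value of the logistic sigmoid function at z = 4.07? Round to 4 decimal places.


First, exp(-4.0700) = 0.0171.
Then sigma(z) = 1/(1 + 0.0171) = 0.9832.

0.9832


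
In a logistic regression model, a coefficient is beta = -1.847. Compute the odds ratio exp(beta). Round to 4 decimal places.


exp(-1.847) = 0.1577.
So the odds ratio is 0.1577.

0.1577


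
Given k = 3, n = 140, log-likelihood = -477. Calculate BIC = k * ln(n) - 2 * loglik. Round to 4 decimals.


k * ln(n) = 3 * ln(140) = 3 * 4.941642 = 14.824926.
-2 * loglik = -2 * (-477) = 954.
BIC = 14.824926 + 954 = 968.824926, which rounds to 968.8249.

968.8249


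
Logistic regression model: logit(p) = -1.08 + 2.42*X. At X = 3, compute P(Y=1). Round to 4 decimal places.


Compute z = -1.08 + (2.42)(3) = 6.1800.
exp(-z) = 0.0021.
P = 1/(1 + 0.0021) = 0.9979.

0.9979


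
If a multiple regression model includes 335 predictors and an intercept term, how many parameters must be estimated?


Each predictor gets one coefficient, plus one intercept.
Total parameters = 335 + 1 = 336.

336


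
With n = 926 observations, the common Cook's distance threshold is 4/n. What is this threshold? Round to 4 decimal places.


Cook's distance cutoff = 4/n = 4/926.
= 0.0043.

0.0043


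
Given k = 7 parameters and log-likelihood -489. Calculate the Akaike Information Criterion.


AIC = 2k - 2*loglik = 2(7) - 2(-489).
= 14 + 978 = 992.

992


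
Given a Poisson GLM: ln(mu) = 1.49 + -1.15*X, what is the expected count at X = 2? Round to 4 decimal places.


Linear predictor: eta = 1.49 + (-1.15)(2) = -0.8100.
Expected count: mu = exp(-0.8100) = 0.4449.

0.4449


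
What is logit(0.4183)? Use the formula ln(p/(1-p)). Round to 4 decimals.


The odds are p/(1-p) = 0.4183 / 0.5817 = 0.7191.
logit(p) = ln(0.7191) = -0.3298.

-0.3298


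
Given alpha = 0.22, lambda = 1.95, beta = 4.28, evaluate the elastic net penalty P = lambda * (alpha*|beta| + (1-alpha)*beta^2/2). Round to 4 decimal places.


L1 component = 0.22 * |4.28| = 0.9416.
L2 component = 0.78 * 4.28^2 / 2 = 7.1442.
Penalty = 1.95 * (0.9416 + 7.1442) = 1.95 * 8.0858 = 15.7673.

15.7673


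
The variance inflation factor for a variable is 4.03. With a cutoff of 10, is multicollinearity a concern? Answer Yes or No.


The threshold is 10.
VIF = 4.03 is < 10.
Multicollinearity indication: No.

No


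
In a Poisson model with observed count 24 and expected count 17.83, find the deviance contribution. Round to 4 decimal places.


First: ln(24/17.83) = 0.297171.
Then: 24 * 0.297171 = 7.132104.
y - mu = 24 - 17.83 = 6.17.
D = 2(7.132104 - 6.17) = 1.924208, which rounds to 1.9242.

1.9242


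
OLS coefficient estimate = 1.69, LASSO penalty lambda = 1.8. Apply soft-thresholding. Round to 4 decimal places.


Check: |1.69| = 1.69 vs lambda = 1.8.
Since |beta| <= lambda, the coefficient is set to 0.
Soft-thresholded coefficient = 0.0000.

0.0000


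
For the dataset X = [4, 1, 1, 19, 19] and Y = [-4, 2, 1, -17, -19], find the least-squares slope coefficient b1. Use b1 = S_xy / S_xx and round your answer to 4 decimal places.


The sample means are xbar = 8.8000 and ybar = -7.4000.
Compute S_xx = 352.8000 and S_xy = -371.4000.
Slope b1 = S_xy / S_xx = -371.4000 / 352.8000 = -1.0527.

-1.0527


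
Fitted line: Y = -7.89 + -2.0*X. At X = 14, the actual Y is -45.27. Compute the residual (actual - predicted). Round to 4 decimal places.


Predicted = -7.89 + -2.0 * 14 = -35.8900.
Residual = -45.27 - -35.8900 = -9.3800.

-9.3800


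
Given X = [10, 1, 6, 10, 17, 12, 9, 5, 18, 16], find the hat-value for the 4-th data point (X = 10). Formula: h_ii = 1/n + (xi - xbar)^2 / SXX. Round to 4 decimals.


Mean of X: xbar = 10.4000.
SXX = 274.4000.
For X = 10: h = 1/10 + (10 - 10.4000)^2/274.4000 = 0.1006.

0.1006


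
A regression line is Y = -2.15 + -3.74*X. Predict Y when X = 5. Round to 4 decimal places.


Plug X = 5 into Y = -2.15 + -3.74*X:
Y = -2.15 + -18.7000 = -20.8500.

-20.8500


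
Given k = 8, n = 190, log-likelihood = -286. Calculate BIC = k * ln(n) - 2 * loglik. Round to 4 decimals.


ln(190) = 5.247024.
k * ln(n) = 8 * 5.247024 = 41.976192.
-2L = 572.
BIC = 41.976192 + 572 = 613.976192, which rounds to 613.9762.

613.9762


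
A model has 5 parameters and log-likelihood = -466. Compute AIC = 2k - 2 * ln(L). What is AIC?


AIC = 2k - 2*loglik = 2(5) - 2(-466).
= 10 + 932 = 942.

942


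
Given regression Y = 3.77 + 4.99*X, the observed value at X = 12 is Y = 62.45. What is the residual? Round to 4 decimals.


Fitted value at X = 12 is yhat = 3.77 + 4.99*12 = 63.6500.
Residual = 62.45 - 63.6500 = -1.2000.

-1.2000


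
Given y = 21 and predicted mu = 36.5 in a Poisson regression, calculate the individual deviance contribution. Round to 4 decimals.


First: ln(21/36.5) = -0.552790.
Then: 21 * -0.552790 = -11.608590.
y - mu = 21 - 36.5 = -15.5.
D = 2(-11.608590 - -15.5) = 7.782820, which rounds to 7.7828.

7.7828


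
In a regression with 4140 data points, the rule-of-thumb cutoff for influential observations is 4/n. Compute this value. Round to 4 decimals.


Cook's distance cutoff = 4/n = 4/4140.
= 0.0010.

0.0010


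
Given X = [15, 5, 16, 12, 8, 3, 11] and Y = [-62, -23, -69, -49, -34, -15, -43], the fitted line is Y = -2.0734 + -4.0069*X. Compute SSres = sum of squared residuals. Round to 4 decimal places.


Predicted values from Y = -2.0734 + -4.0069*X.
Residuals: [0.1769, -0.8921, -2.8162, 1.1562, 0.1286, -0.9059, 3.1493].
SSres = 20.8502.

20.8502


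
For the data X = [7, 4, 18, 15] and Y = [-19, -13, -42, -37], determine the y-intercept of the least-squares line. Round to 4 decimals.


First find the slope: b1 = -2.1154.
Means: xbar = 11.0000, ybar = -27.7500.
b0 = ybar - b1 * xbar = -27.7500 - -2.1154 * 11.0000 = -4.4808.

-4.4808


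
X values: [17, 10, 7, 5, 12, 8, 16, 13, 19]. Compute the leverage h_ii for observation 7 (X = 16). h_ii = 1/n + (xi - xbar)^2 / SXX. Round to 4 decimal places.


n = 9, xbar = 11.8889.
SXX = sum((xi - xbar)^2) = 184.8889.
h = 1/9 + (16 - 11.8889)^2 / 184.8889 = 0.2025.

0.2025


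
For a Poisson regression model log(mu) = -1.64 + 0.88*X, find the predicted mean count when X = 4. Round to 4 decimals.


Linear predictor: eta = -1.64 + (0.88)(4) = 1.8800.
Expected count: mu = exp(1.8800) = 6.5535.

6.5535


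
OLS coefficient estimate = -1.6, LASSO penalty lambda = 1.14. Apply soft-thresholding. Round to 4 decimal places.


Check: |-1.6| = 1.6 vs lambda = 1.14.
Since |beta| > lambda, coefficient = sign(beta)*(|beta| - lambda) = -0.4600.
Soft-thresholded coefficient = -0.4600.

-0.4600


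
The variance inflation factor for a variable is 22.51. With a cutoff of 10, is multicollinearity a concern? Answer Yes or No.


The threshold is 10.
VIF = 22.51 is >= 10.
Multicollinearity indication: Yes.

Yes


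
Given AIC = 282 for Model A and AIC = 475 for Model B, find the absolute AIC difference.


Compute |282 - 475| = 193.
Model A has the smaller AIC.

193


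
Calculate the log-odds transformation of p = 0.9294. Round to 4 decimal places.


Compute the odds: 0.9294/0.0706 = 13.1643.
Take the natural log: ln(13.1643) = 2.5775.

2.5775


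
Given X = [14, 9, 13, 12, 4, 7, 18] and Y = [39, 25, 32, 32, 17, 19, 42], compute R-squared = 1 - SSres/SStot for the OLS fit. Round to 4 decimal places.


Fit the OLS line: b0 = 7.5952, b1 = 1.9848.
SSres = 25.6840.
SStot = 545.7143.
R^2 = 1 - 25.6840/545.7143 = 0.9529.

0.9529


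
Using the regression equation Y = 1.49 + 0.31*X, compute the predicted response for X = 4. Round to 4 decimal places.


Substitute X = 4 into the equation:
Y = 1.49 + 0.31 * 4 = 1.49 + 1.2400 = 2.7300.

2.7300


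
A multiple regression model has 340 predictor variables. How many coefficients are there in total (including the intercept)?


Including the intercept, the model has 340 predictor coefficients + 1 intercept.
Total = 341.

341


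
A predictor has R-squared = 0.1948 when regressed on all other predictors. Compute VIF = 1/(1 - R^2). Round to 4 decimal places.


VIF = 1 / (1 - 0.1948).
= 1 / 0.8052 = 1.2419.

1.2419


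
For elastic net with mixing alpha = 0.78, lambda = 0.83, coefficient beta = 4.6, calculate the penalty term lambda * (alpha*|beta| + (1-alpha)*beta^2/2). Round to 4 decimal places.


Compute:
L1 = 0.78 * 4.6 = 3.5880.
L2 = 0.22 * 4.6^2 / 2 = 2.3276.
Penalty = 0.83 * (3.5880 + 2.3276) = 4.9099.

4.9099


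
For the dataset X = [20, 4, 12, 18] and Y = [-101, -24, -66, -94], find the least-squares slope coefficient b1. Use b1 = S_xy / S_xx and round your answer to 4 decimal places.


The sample means are xbar = 13.5000 and ybar = -71.2500.
Compute S_xx = 155.0000 and S_xy = -752.5000.
Slope b1 = S_xy / S_xx = -752.5000 / 155.0000 = -4.8548.

-4.8548


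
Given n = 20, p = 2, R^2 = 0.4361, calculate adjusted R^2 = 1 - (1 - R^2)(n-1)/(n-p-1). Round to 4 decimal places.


Plug in: Adj R^2 = 1 - (1 - 0.4361) * 19/17.
= 1 - 0.5639 * 19/17
= 1 - 10.7141 / 17
= 1 - 0.6302 = 0.3698.

0.3698


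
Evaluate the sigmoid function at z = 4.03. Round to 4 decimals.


First, exp(-4.0300) = 0.0178.
Then sigma(z) = 1/(1 + 0.0178) = 0.9825.

0.9825


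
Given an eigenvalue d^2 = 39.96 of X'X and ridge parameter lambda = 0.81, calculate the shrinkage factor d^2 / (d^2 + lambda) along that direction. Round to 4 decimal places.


Compute the denominator: 39.96 + 0.81 = 40.7700.
Shrinkage factor = 39.96 / 40.7700 = 0.9801.

0.9801


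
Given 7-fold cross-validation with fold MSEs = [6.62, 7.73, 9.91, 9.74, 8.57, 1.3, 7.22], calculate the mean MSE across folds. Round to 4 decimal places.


Add all fold MSEs: 51.0900.
Divide by k = 7: 51.0900/7 = 7.2986.

7.2986


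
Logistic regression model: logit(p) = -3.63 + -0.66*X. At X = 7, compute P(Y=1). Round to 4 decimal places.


Linear predictor: z = -3.63 + -0.66 * 7 = -8.2500.
P = 1/(1 + exp(8.2500)) = 1/(1 + 3827.6258) = 0.0003.

0.0003


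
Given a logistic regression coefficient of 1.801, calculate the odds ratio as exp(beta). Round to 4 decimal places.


The odds ratio is computed as:
OR = e^(1.801) = 6.0557.

6.0557


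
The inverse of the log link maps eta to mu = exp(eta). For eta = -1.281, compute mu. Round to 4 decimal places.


mu = exp(eta) = exp(-1.281).
= 0.2778.

0.2778


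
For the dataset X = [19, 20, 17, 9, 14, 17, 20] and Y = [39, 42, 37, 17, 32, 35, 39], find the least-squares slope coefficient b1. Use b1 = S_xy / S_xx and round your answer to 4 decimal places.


First compute the means: xbar = 16.5714, ybar = 34.4286.
Then S_xx = sum((xi - xbar)^2) = 93.7143.
S_xy = sum((xi - xbar)(yi - ybar)) = 192.2857.
b1 = S_xy / S_xx = 192.2857 / 93.7143 = 2.0518.

2.0518


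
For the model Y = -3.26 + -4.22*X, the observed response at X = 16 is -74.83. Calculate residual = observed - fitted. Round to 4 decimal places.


Fitted value at X = 16 is yhat = -3.26 + -4.22*16 = -70.7800.
Residual = -74.83 - -70.7800 = -4.0500.

-4.0500


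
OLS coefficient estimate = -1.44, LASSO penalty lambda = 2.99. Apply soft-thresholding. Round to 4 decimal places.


Absolute value: |-1.44| = 1.44.
Compare to lambda = 2.99.
Since |beta| <= lambda, the coefficient is set to 0.

0.0000


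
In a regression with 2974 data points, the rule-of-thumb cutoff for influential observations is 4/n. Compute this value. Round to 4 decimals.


The threshold is 4/n.
4/2974 = 0.0013.

0.0013


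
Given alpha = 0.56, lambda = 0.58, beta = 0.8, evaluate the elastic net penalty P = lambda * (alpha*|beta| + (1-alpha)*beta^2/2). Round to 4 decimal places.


alpha * |beta| = 0.56 * 0.8 = 0.4480.
(1-alpha) * beta^2/2 = 0.44 * 0.6400/2 = 0.1408.
Total = 0.58 * (0.4480 + 0.1408) = 0.3415.

0.3415


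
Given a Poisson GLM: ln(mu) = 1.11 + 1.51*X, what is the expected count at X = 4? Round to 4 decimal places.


Compute eta = 1.11 + 1.51 * 4 = 7.1500.
Apply inverse link: mu = e^7.1500 = 1274.1060.

1274.1060


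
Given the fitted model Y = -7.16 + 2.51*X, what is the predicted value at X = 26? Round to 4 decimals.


Plug X = 26 into Y = -7.16 + 2.51*X:
Y = -7.16 + 65.2600 = 58.1000.

58.1000


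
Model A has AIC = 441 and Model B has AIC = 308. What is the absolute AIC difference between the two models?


Absolute difference = |441 - 308| = 133.
The model with lower AIC (B) is preferred.

133


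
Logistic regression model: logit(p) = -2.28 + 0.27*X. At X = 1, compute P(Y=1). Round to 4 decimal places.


Compute z = -2.28 + (0.27)(1) = -2.0100.
exp(-z) = 7.4633.
P = 1/(1 + 7.4633) = 0.1182.

0.1182


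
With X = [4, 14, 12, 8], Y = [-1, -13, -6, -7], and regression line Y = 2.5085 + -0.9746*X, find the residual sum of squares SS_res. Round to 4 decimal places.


Predicted values from Y = 2.5085 + -0.9746*X.
Residuals: [0.3899, -1.8641, 3.1867, -1.7117].
SSres = 16.7119.

16.7119


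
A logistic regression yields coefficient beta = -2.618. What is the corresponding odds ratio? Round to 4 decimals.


exp(-2.618) = 0.0729.
So the odds ratio is 0.0729.

0.0729


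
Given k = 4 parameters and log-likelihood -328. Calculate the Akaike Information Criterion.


AIC = 2*4 - 2*(-328).
= 8 + 656 = 664.

664


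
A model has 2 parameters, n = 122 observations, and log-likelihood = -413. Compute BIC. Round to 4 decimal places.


Compute k*ln(n) = 2*ln(122) = 2*4.804021 = 9.608042.
Then -2*loglik = 826.
BIC = 9.608042 + 826 = 835.608042, which rounds to 835.6080.

835.6080


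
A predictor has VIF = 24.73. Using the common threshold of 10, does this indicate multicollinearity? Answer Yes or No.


The threshold is 10.
VIF = 24.73 is >= 10.
Multicollinearity indication: Yes.

Yes


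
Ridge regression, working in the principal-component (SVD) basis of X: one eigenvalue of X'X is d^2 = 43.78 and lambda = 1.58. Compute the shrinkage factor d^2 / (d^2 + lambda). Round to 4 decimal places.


Compute the denominator: 43.78 + 1.58 = 45.3600.
Shrinkage factor = 43.78 / 45.3600 = 0.9652.

0.9652


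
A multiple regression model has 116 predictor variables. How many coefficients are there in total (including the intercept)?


Total coefficients = number of predictors + 1 (for the intercept).
= 116 + 1 = 117.

117


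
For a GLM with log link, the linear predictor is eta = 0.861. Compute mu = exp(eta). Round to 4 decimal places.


The inverse log link gives:
mu = exp(0.861) = 2.3655.

2.3655


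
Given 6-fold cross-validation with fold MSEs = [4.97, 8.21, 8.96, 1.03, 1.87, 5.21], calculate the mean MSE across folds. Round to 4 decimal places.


Sum of fold MSEs = 30.2500.
Average = 30.2500 / 6 = 5.0417.

5.0417


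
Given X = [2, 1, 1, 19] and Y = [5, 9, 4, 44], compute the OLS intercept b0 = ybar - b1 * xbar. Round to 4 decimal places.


First find the slope: b1 = 2.1406.
Means: xbar = 5.7500, ybar = 15.5000.
b0 = ybar - b1 * xbar = 15.5000 - 2.1406 * 5.7500 = 3.1917.

3.1917


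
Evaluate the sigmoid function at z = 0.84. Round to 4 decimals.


Compute exp(-0.8400) = 0.4317.
Sigmoid = 1 / (1 + 0.4317) = 1 / 1.4317 = 0.6985.

0.6985


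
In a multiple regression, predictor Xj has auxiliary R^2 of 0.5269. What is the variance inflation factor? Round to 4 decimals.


VIF = 1 / (1 - 0.5269).
= 1 / 0.4731 = 2.1137.

2.1137


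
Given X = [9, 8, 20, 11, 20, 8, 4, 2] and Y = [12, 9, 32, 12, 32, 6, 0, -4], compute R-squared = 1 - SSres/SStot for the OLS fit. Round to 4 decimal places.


The fitted line is Y = -8.0670 + 1.9943*X.
SSres = 12.8651, SStot = 1243.8750.
R^2 = 1 - SSres/SStot = 0.9897.

0.9897


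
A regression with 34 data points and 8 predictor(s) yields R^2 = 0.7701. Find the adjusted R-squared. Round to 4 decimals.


Adjusted R^2 = 1 - (1 - R^2) * (n-1)/(n-p-1).
(1 - R^2) = 0.2299.
(n-1)/(n-p-1) = 33/25.
(1 - R^2) * (n-1) = 0.2299 * 33 = 7.5867.
Divide by (n-p-1): 7.5867 / 25 = 0.3035.
Adj R^2 = 1 - 0.3035 = 0.6965.

0.6965


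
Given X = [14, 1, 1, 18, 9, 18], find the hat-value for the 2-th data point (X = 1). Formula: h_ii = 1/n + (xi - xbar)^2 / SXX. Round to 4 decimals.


n = 6, xbar = 10.1667.
SXX = sum((xi - xbar)^2) = 306.8333.
h = 1/6 + (1 - 10.1667)^2 / 306.8333 = 0.4405.

0.4405


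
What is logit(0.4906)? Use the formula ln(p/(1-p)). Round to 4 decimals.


The odds are p/(1-p) = 0.4906 / 0.5094 = 0.9631.
logit(p) = ln(0.9631) = -0.0376.

-0.0376


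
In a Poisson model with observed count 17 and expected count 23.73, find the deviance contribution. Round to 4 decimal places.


Compute y*ln(y/mu) = 17*ln(17/23.73) = 17*-0.333527 = -5.669959.
y - mu = -6.73.
D = 2*(-5.669959 - (-6.73)) = 2.120082, which rounds to 2.1201.

2.1201


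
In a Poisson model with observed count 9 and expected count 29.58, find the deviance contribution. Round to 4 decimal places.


y/mu = 9/29.58 = 0.304260 (approx.), and ln(9/29.58) = -1.189874.
y * ln(y/mu) = 9 * -1.189874 = -10.708866.
y - mu = -20.58.
D = 2 * (-10.708866 - -20.58) = 19.742268, which rounds to 19.7423.

19.7423


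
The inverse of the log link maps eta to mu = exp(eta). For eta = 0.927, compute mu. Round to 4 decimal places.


The inverse log link gives:
mu = exp(0.927) = 2.5269.

2.5269


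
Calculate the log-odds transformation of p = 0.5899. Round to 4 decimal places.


The odds are p/(1-p) = 0.5899 / 0.4101 = 1.4384.
logit(p) = ln(1.4384) = 0.3636.

0.3636


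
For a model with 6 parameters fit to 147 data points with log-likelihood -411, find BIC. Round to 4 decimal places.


Compute k*ln(n) = 6*ln(147) = 6*4.990433 = 29.942598.
Then -2*loglik = 822.
BIC = 29.942598 + 822 = 851.942598, which rounds to 851.9426.

851.9426


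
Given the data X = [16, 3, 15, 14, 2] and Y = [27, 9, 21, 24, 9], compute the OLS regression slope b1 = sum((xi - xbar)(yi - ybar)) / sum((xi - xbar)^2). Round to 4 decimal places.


Calculate xbar = 10.0000, ybar = 18.0000.
S_xx = 190.0000, S_xy = 228.0000.
Using b1 = S_xy / S_xx = 228.0000 / 190.0000, we get b1 = 1.2000.

1.2000


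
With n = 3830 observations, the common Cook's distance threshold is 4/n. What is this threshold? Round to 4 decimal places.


Cook's distance cutoff = 4/n = 4/3830.
= 0.0010.

0.0010


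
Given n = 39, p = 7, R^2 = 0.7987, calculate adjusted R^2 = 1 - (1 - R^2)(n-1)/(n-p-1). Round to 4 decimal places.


Adjusted R^2 = 1 - (1 - R^2) * (n-1)/(n-p-1).
(1 - R^2) = 0.2013.
(n-1)/(n-p-1) = 38/31.
(1 - R^2) * (n-1) = 0.2013 * 38 = 7.6494.
Divide by (n-p-1): 7.6494 / 31 = 0.2468.
Adj R^2 = 1 - 0.2468 = 0.7532.

0.7532


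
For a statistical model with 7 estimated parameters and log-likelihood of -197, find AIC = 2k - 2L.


AIC = 2*7 - 2*(-197).
= 14 + 394 = 408.

408


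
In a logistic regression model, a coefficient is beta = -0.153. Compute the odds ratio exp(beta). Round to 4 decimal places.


Odds ratio = exp(beta) = exp(-0.153).
= 0.8581.

0.8581


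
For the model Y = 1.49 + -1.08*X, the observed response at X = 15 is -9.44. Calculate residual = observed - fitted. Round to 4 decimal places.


Compute yhat = 1.49 + (-1.08)(15) = -14.7100.
Residual = actual - predicted = -9.44 - -14.7100 = 5.2700.

5.2700


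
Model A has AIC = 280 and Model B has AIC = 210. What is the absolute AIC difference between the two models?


Absolute difference = |280 - 210| = 70.
The model with lower AIC (B) is preferred.

70


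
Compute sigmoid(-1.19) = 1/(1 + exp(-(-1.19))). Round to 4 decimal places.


exp(1.1900) = 3.2871.
1 + exp(-z) = 4.2871.
sigmoid = 1/4.2871 = 0.2333.

0.2333


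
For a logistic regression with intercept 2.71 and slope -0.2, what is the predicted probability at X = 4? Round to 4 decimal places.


Compute z = 2.71 + (-0.2)(4) = 1.9100.
exp(-z) = 0.1481.
P = 1/(1 + 0.1481) = 0.8710.

0.8710


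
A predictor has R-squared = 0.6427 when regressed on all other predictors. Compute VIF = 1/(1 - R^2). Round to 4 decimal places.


Denominator: 1 - 0.6427 = 0.3573.
VIF = 1 / 0.3573 = 2.7988.

2.7988


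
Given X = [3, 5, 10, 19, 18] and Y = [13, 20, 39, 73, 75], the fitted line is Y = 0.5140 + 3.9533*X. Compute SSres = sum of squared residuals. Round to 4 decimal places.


Compute predicted values, then residuals = yi - yhat_i.
Residuals: [0.6261, -0.2805, -1.0470, -2.6267, 3.3266].
SSres = sum(residual^2) = 19.5327.

19.5327


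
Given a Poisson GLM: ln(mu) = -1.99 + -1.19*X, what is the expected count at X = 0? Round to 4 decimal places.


Linear predictor: eta = -1.99 + (-1.19)(0) = -1.9900.
Expected count: mu = exp(-1.9900) = 0.1367.

0.1367


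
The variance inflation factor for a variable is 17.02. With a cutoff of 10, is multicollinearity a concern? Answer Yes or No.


The threshold is 10.
VIF = 17.02 is >= 10.
Multicollinearity indication: Yes.

Yes


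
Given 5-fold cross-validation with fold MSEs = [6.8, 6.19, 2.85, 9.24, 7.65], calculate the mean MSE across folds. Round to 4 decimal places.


Add all fold MSEs: 32.7300.
Divide by k = 5: 32.7300/5 = 6.5460.

6.5460


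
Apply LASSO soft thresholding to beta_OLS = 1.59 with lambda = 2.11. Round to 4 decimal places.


Check: |1.59| = 1.59 vs lambda = 2.11.
Since |beta| <= lambda, the coefficient is set to 0.
Soft-thresholded coefficient = 0.0000.

0.0000


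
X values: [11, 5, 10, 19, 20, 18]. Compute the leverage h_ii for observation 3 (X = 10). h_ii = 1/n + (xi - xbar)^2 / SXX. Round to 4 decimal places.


n = 6, xbar = 13.8333.
SXX = sum((xi - xbar)^2) = 182.8333.
h = 1/6 + (10 - 13.8333)^2 / 182.8333 = 0.2470.

0.2470


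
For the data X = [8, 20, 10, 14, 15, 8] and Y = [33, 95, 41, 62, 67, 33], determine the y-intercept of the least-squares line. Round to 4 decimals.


First find the slope: b1 = 5.1435.
Means: xbar = 12.5000, ybar = 55.1667.
b0 = ybar - b1 * xbar = 55.1667 - 5.1435 * 12.5000 = -9.1271.

-9.1271


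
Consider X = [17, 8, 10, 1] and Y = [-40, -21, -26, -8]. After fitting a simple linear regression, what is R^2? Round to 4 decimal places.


The fitted line is Y = -5.6808 + -2.0077*X.
SSres = 0.7423, SStot = 524.7500.
R^2 = 1 - SSres/SStot = 0.9986.

0.9986


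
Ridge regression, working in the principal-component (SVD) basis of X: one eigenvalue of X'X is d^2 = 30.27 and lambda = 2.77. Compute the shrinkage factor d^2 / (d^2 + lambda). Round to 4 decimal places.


d^2 + lambda = 30.27 + 2.77 = 33.0400.
Shrinkage factor = 30.27/33.0400 = 0.9162.

0.9162


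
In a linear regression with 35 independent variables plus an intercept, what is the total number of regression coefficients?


Each predictor gets one coefficient, plus one intercept.
Total parameters = 35 + 1 = 36.

36


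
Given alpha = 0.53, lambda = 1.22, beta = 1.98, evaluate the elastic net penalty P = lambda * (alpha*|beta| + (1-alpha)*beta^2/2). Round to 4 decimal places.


L1 component = 0.53 * |1.98| = 1.0494.
L2 component = 0.47 * 1.98^2 / 2 = 0.9213.
Penalty = 1.22 * (1.0494 + 0.9213) = 1.22 * 1.9707 = 2.4042.

2.4042


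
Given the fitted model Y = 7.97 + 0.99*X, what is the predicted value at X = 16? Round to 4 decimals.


Substitute X = 16 into the equation:
Y = 7.97 + 0.99 * 16 = 7.97 + 15.8400 = 23.8100.

23.8100


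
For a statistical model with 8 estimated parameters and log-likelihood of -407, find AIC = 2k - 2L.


AIC = 2k - 2*loglik = 2(8) - 2(-407).
= 16 + 814 = 830.

830


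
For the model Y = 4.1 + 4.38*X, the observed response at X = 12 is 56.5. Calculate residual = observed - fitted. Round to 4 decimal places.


Predicted = 4.1 + 4.38 * 12 = 56.6600.
Residual = 56.5 - 56.6600 = -0.1600.

-0.1600


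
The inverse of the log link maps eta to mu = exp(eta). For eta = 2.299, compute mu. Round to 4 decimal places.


Apply the inverse link:
mu = e^2.299 = 9.9642.

9.9642


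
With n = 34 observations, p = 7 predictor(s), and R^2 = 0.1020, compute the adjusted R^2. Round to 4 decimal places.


Adjusted R^2 = 1 - (1 - R^2) * (n-1)/(n-p-1).
(1 - R^2) = 0.8980.
(n-1)/(n-p-1) = 33/26.
(1 - R^2) * (n-1) = 0.8980 * 33 = 29.6340.
Divide by (n-p-1): 29.6340 / 26 = 1.1398.
Adj R^2 = 1 - 1.1398 = -0.1398.

-0.1398


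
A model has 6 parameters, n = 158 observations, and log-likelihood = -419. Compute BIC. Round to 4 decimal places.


ln(158) = 5.062595.
k * ln(n) = 6 * 5.062595 = 30.375570.
-2L = 838.
BIC = 30.375570 + 838 = 868.375570, which rounds to 868.3756.

868.3756


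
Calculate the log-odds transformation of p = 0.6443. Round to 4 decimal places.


Compute the odds: 0.6443/0.3557 = 1.8114.
Take the natural log: ln(1.8114) = 0.5941.

0.5941


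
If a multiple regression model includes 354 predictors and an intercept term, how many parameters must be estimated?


Each predictor gets one coefficient, plus one intercept.
Total parameters = 354 + 1 = 355.

355


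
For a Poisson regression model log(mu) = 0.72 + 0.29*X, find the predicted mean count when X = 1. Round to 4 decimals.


eta = 0.72 + 0.29 * 1 = 1.0100.
mu = exp(1.0100) = 2.7456.

2.7456


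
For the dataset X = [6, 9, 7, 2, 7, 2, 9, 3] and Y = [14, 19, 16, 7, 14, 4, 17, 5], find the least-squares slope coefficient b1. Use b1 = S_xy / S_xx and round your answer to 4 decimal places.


Calculate xbar = 5.6250, ybar = 12.0000.
S_xx = 59.8750, S_xy = 115.0000.
Using b1 = S_xy / S_xx = 115.0000 / 59.8750, we get b1 = 1.9207.

1.9207


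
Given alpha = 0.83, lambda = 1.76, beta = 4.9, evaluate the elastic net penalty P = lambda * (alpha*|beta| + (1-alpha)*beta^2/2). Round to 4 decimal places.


Compute:
L1 = 0.83 * 4.9 = 4.0670.
L2 = 0.17 * 4.9^2 / 2 = 2.0409.
Penalty = 1.76 * (4.0670 + 2.0409) = 10.7498.

10.7498


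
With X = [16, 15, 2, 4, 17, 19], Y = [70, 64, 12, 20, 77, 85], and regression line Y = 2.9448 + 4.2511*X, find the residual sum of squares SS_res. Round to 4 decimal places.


For each point, residual = actual - predicted.
Residuals: [-0.9624, -2.7113, 0.5530, 0.0508, 1.7865, 1.2843].
Sum of squared residuals = 13.4268.

13.4268


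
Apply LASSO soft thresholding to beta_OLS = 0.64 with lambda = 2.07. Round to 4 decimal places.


|beta_OLS| = 0.64.
lambda = 2.07.
Since |beta| <= lambda, the coefficient is set to 0.
Result = 0.0000.

0.0000


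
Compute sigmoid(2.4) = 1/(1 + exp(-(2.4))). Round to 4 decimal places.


First, exp(-2.4000) = 0.0907.
Then sigma(z) = 1/(1 + 0.0907) = 0.9168.

0.9168


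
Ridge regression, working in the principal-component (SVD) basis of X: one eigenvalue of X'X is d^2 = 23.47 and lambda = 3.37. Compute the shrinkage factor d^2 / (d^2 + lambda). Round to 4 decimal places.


Compute the denominator: 23.47 + 3.37 = 26.8400.
Shrinkage factor = 23.47 / 26.8400 = 0.8744.

0.8744


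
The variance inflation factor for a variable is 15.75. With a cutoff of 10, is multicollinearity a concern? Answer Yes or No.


Compare VIF = 15.75 to the threshold of 10.
15.75 >= 10, so the answer is Yes.

Yes


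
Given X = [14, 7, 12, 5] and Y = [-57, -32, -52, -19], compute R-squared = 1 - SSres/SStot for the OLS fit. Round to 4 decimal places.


Fit the OLS line: b0 = -0.3868, b1 = -4.1698.
SSres = 16.4717.
SStot = 938.0000.
R^2 = 1 - 16.4717/938.0000 = 0.9824.

0.9824


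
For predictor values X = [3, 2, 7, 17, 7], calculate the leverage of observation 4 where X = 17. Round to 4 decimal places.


Compute xbar = 7.2000 with n = 5 observations.
SXX = 140.8000.
Leverage = 1/5 + (17 - 7.2000)^2/140.8000 = 0.8821.

0.8821


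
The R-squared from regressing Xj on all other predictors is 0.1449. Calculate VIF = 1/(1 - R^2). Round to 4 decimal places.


Denominator: 1 - 0.1449 = 0.8551.
VIF = 1 / 0.8551 = 1.1695.

1.1695


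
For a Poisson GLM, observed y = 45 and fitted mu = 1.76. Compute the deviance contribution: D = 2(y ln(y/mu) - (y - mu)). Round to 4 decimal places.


Compute y*ln(y/mu) = 45*ln(45/1.76) = 45*3.241349 = 145.860705.
y - mu = 43.24.
D = 2*(145.860705 - (43.24)) = 205.241410, which rounds to 205.2414.

205.2414


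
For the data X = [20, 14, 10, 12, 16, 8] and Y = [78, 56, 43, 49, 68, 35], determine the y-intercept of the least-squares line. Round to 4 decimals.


The slope is b1 = 3.6786.
Sample means are xbar = 13.3333 and ybar = 54.8333.
Intercept: b0 = 54.8333 - (3.6786)(13.3333) = 5.7857.

5.7857


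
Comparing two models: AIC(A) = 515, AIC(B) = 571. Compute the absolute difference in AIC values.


Absolute difference = |515 - 571| = 56.
The model with lower AIC (A) is preferred.

56


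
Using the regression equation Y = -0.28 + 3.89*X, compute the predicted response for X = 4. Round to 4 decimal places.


Plug X = 4 into Y = -0.28 + 3.89*X:
Y = -0.28 + 15.5600 = 15.2800.

15.2800


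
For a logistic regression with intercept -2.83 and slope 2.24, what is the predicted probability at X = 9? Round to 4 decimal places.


Compute z = -2.83 + (2.24)(9) = 17.3300.
exp(-z) = 0.0000.
P = 1/(1 + 0.0000) = 1.0000.

1.0000


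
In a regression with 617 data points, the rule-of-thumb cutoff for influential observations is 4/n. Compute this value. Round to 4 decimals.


The threshold is 4/n.
4/617 = 0.0065.

0.0065


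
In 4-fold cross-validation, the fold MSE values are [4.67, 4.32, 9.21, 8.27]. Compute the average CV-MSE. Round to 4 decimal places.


Total MSE across folds = 26.4700.
CV-MSE = 26.4700/4 = 6.6175.

6.6175


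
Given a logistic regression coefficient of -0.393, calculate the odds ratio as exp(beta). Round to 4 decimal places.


The odds ratio is computed as:
OR = e^(-0.393) = 0.6750.

0.6750


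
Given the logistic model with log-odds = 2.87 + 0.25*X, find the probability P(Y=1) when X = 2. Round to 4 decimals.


Linear predictor: z = 2.87 + 0.25 * 2 = 3.3700.
P = 1/(1 + exp(-3.3700)) = 1/(1 + 0.0344) = 0.9668.

0.9668


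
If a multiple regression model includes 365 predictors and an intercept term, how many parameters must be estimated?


Including the intercept, the model has 365 predictor coefficients + 1 intercept.
Total = 366.

366


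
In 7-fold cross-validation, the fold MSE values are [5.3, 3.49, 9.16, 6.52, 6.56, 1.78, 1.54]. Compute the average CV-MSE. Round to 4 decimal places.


Add all fold MSEs: 34.3500.
Divide by k = 7: 34.3500/7 = 4.9071.

4.9071


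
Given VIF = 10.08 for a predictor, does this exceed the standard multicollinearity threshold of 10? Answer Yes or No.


Compare VIF = 10.08 to the threshold of 10.
10.08 >= 10, so the answer is Yes.

Yes


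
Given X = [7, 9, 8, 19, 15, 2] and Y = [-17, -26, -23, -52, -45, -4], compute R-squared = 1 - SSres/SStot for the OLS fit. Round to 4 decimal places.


After computing the OLS fit (b0=1.4058, b1=-2.9239):
SSres = 17.7681, SStot = 1590.8333.
R^2 = 1 - 17.7681/1590.8333 = 0.9888.

0.9888


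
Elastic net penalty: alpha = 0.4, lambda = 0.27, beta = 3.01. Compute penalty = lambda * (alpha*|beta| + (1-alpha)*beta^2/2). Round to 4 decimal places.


L1 component = 0.4 * |3.01| = 1.2040.
L2 component = 0.6 * 3.01^2 / 2 = 2.7180.
Penalty = 0.27 * (1.2040 + 2.7180) = 0.27 * 3.9220 = 1.0589.

1.0589


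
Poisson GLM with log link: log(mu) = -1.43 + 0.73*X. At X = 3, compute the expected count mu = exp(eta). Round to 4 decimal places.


Linear predictor: eta = -1.43 + (0.73)(3) = 0.7600.
Expected count: mu = exp(0.7600) = 2.1383.

2.1383


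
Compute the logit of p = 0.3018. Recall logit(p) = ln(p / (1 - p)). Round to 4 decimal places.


The odds are p/(1-p) = 0.3018 / 0.6982 = 0.4323.
logit(p) = ln(0.4323) = -0.8387.

-0.8387


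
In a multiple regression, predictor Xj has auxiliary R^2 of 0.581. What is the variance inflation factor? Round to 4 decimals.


VIF = 1 / (1 - 0.581).
= 1 / 0.419 = 2.3866.

2.3866


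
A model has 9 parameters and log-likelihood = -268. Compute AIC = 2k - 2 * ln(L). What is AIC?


AIC = 2k - 2*loglik = 2(9) - 2(-268).
= 18 + 536 = 554.

554


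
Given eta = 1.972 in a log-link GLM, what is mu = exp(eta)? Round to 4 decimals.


Apply the inverse link:
mu = e^1.972 = 7.1850.

7.1850


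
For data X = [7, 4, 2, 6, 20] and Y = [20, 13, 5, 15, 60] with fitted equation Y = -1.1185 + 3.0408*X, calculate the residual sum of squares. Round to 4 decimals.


For each point, residual = actual - predicted.
Residuals: [-0.1671, 1.9553, 0.0369, -2.1263, 0.3025].
Sum of squared residuals = 8.4651.

8.4651


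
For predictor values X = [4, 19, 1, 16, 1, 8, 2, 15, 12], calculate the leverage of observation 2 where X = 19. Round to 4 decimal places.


Mean of X: xbar = 8.6667.
SXX = 396.0000.
For X = 19: h = 1/9 + (19 - 8.6667)^2/396.0000 = 0.3808.

0.3808


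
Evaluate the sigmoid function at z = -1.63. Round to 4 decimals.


exp(1.6300) = 5.1039.
1 + exp(-z) = 6.1039.
sigmoid = 1/6.1039 = 0.1638.

0.1638


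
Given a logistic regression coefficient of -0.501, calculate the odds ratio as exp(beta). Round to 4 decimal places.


The odds ratio is computed as:
OR = e^(-0.501) = 0.6059.

0.6059


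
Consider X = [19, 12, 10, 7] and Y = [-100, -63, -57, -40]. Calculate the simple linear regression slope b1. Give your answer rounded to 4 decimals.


The sample means are xbar = 12.0000 and ybar = -65.0000.
Compute S_xx = 78.0000 and S_xy = -386.0000.
Slope b1 = S_xy / S_xx = -386.0000 / 78.0000 = -4.9487.

-4.9487


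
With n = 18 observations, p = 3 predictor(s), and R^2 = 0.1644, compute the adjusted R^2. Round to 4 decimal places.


Using the formula:
(1 - 0.1644) = 0.8356.
Multiply by 17/14: 0.8356 * 17 = 14.2052, then 14.2052 / 14 = 1.0147.
Adj R^2 = 1 - 1.0147 = -0.0147.

-0.0147


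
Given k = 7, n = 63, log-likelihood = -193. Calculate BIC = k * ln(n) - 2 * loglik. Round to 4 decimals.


ln(63) = 4.143135.
k * ln(n) = 7 * 4.143135 = 29.001945.
-2L = 386.
BIC = 29.001945 + 386 = 415.001945, which rounds to 415.0019.

415.0019


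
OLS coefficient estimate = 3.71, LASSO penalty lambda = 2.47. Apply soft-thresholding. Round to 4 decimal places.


|beta_OLS| = 3.71.
lambda = 2.47.
Since |beta| > lambda, coefficient = sign(beta)*(|beta| - lambda) = 1.2400.
Result = 1.2400.

1.2400


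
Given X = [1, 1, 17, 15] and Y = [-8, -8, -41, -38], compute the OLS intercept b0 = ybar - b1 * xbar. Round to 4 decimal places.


Compute b1 = -2.0947 from the OLS formula.
With xbar = 8.5000 and ybar = -23.7500, the intercept is:
b0 = -23.7500 - -2.0947 * 8.5000 = -5.9449.

-5.9449


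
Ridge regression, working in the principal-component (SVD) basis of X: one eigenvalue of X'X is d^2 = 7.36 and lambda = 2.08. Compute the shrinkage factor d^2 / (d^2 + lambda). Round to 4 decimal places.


Denominator = d^2 + lambda = 7.36 + 2.08 = 9.4400.
Shrinkage = 7.36 / 9.4400 = 0.7797.

0.7797


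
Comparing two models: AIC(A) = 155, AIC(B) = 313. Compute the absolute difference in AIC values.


Compute |155 - 313| = 158.
Model A has the smaller AIC.

158


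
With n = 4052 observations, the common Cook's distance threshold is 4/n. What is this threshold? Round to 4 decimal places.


Cook's distance cutoff = 4/n = 4/4052.
= 0.0010.

0.0010


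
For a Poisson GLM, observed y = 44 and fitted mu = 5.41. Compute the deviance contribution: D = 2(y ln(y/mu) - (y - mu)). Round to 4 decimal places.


Compute y*ln(y/mu) = 44*ln(44/5.41) = 44*2.095941 = 92.221404.
y - mu = 38.59.
D = 2*(92.221404 - (38.59)) = 107.262808, which rounds to 107.2628.

107.2628


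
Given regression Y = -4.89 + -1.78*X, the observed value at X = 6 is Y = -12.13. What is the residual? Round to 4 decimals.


Fitted value at X = 6 is yhat = -4.89 + -1.78*6 = -15.5700.
Residual = -12.13 - -15.5700 = 3.4400.

3.4400


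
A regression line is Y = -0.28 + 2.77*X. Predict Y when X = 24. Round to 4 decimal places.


Predicted value:
Y = -0.28 + (2.77)(24) = -0.28 + 66.4800 = 66.2000.

66.2000
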